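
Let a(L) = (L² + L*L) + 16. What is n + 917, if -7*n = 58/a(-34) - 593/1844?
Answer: 246044305/268302 ≈ 917.04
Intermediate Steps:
a(L) = 16 + 2*L² (a(L) = (L² + L²) + 16 = 2*L² + 16 = 16 + 2*L²)
n = 11371/268302 (n = -(58/(16 + 2*(-34)²) - 593/1844)/7 = -(58/(16 + 2*1156) - 593*1/1844)/7 = -(58/(16 + 2312) - 593/1844)/7 = -(58/2328 - 593/1844)/7 = -(58*(1/2328) - 593/1844)/7 = -(29/1164 - 593/1844)/7 = -⅐*(-79597/268302) = 11371/268302 ≈ 0.042381)
n + 917 = 11371/268302 + 917 = 246044305/268302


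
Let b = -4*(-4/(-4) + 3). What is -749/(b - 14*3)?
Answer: 749/58 ≈ 12.914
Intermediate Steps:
b = -16 (b = -4*(-4*(-¼) + 3) = -4*(1 + 3) = -4*4 = -16)
-749/(b - 14*3) = -749/(-16 - 14*3) = -749/(-16 - 42) = -749/(-58) = -749*(-1/58) = 749/58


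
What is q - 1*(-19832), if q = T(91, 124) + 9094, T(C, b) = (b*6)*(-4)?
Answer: 25950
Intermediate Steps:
T(C, b) = -24*b (T(C, b) = (6*b)*(-4) = -24*b)
q = 6118 (q = -24*124 + 9094 = -2976 + 9094 = 6118)
q - 1*(-19832) = 6118 - 1*(-19832) = 6118 + 19832 = 25950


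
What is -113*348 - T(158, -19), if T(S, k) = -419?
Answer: -38905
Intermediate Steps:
-113*348 - T(158, -19) = -113*348 - 1*(-419) = -39324 + 419 = -38905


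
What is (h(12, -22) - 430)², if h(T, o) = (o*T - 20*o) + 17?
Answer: 56169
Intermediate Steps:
h(T, o) = 17 - 20*o + T*o (h(T, o) = (T*o - 20*o) + 17 = (-20*o + T*o) + 17 = 17 - 20*o + T*o)
(h(12, -22) - 430)² = ((17 - 20*(-22) + 12*(-22)) - 430)² = ((17 + 440 - 264) - 430)² = (193 - 430)² = (-237)² = 56169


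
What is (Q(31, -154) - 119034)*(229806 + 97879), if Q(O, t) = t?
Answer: -39056119780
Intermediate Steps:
(Q(31, -154) - 119034)*(229806 + 97879) = (-154 - 119034)*(229806 + 97879) = -119188*327685 = -39056119780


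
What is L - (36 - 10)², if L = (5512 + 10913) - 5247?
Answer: 10502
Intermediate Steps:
L = 11178 (L = 16425 - 5247 = 11178)
L - (36 - 10)² = 11178 - (36 - 10)² = 11178 - 1*26² = 11178 - 1*676 = 11178 - 676 = 10502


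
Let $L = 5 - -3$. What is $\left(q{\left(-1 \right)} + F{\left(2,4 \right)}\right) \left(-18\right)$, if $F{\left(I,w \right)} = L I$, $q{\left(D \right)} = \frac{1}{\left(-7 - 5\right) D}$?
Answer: $- \frac{579}{2} \approx -289.5$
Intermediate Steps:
$L = 8$ ($L = 5 + 3 = 8$)
$q{\left(D \right)} = - \frac{1}{12 D}$ ($q{\left(D \right)} = \frac{1}{\left(-12\right) D} = - \frac{1}{12 D}$)
$F{\left(I,w \right)} = 8 I$
$\left(q{\left(-1 \right)} + F{\left(2,4 \right)}\right) \left(-18\right) = \left(- \frac{1}{12 \left(-1\right)} + 8 \cdot 2\right) \left(-18\right) = \left(\left(- \frac{1}{12}\right) \left(-1\right) + 16\right) \left(-18\right) = \left(\frac{1}{12} + 16\right) \left(-18\right) = \frac{193}{12} \left(-18\right) = - \frac{579}{2}$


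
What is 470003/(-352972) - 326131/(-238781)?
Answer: 2887324989/84283007132 ≈ 0.034257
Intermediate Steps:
470003/(-352972) - 326131/(-238781) = 470003*(-1/352972) - 326131*(-1/238781) = -470003/352972 + 326131/238781 = 2887324989/84283007132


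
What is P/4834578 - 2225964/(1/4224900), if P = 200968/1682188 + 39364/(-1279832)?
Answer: -873982253879235070416749967713/92932590672515004 ≈ -9.4045e+12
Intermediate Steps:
P = 11936726809/134557377026 (P = 200968*(1/1682188) + 39364*(-1/1279832) = 50242/420547 - 9841/319958 = 11936726809/134557377026 ≈ 0.088711)
P/4834578 - 2225964/(1/4224900) = (11936726809/134557377026)/4834578 - 2225964/(1/4224900) = (11936726809/134557377026)*(1/4834578) - 2225964/1/4224900 = 1705246687/92932590672515004 - 2225964*4224900 = 1705246687/92932590672515004 - 9404475303600 = -873982253879235070416749967713/92932590672515004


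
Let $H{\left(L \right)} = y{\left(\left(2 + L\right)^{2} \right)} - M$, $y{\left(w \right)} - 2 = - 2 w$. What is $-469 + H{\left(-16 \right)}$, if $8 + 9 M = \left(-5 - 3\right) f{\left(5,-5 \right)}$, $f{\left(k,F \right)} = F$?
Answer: $- \frac{7763}{9} \approx -862.56$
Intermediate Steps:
$M = \frac{32}{9}$ ($M = - \frac{8}{9} + \frac{\left(-5 - 3\right) \left(-5\right)}{9} = - \frac{8}{9} + \frac{\left(-8\right) \left(-5\right)}{9} = - \frac{8}{9} + \frac{1}{9} \cdot 40 = - \frac{8}{9} + \frac{40}{9} = \frac{32}{9} \approx 3.5556$)
$y{\left(w \right)} = 2 - 2 w$
$H{\left(L \right)} = - \frac{14}{9} - 2 \left(2 + L\right)^{2}$ ($H{\left(L \right)} = \left(2 - 2 \left(2 + L\right)^{2}\right) - \frac{32}{9} = - \frac{14}{9} - 2 \left(2 + L\right)^{2}$)
$-469 + H{\left(-16 \right)} = -469 - \left(\frac{14}{9} + 2 \left(2 - 16\right)^{2}\right) = -469 - \left(\frac{14}{9} + 2 \left(-14\right)^{2}\right) = -469 - \frac{3542}{9} = - \frac{7763}{9}$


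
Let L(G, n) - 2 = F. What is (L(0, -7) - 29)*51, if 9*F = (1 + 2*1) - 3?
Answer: -1377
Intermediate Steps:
F = 0 (F = ((1 + 2*1) - 3)/9 = ((1 + 2) - 3)/9 = (3 - 3)/9 = (⅑)*0 = 0)
L(G, n) = 2 (L(G, n) = 2 + 0 = 2)
(L(0, -7) - 29)*51 = (2 - 29)*51 = -27*51 = -1377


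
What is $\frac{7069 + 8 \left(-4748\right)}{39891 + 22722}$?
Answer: $- \frac{1145}{2319} \approx -0.49375$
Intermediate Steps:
$\frac{7069 + 8 \left(-4748\right)}{39891 + 22722} = \frac{7069 - 37984}{62613} = \left(-30915\right) \frac{1}{62613} = - \frac{1145}{2319}$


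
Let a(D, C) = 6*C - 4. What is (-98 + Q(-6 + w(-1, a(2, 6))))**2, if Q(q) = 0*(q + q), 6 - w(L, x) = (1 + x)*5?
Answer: 9604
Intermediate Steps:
a(D, C) = -4 + 6*C
w(L, x) = 1 - 5*x (w(L, x) = 6 - (1 + x)*5 = 6 - (5 + 5*x) = 6 + (-5 - 5*x) = 1 - 5*x)
Q(q) = 0 (Q(q) = 0*(2*q) = 0)
(-98 + Q(-6 + w(-1, a(2, 6))))**2 = (-98 + 0)**2 = (-98)**2 = 9604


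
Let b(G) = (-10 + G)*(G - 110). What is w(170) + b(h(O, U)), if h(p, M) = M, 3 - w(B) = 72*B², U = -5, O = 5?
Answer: -2079072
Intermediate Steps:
w(B) = 3 - 72*B²
b(G) = (-110 + G)*(-10 + G) (b(G) = (-10 + G)*(-110 + G) = (-110 + G)*(-10 + G))
w(170) + b(h(O, U)) = (3 - 72*170²) + (1100 + (-5)² - 120*(-5)) = (3 - 72*28900) + (1100 + 25 + 600) = (3 - 2080800) + 1725 = -2080797 + 1725 = -2079072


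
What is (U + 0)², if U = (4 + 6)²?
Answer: 10000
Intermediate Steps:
U = 100 (U = 10² = 100)
(U + 0)² = (100 + 0)² = 100² = 10000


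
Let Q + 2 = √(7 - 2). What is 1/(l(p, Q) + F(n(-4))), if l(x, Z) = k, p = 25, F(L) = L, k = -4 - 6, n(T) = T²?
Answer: ⅙ ≈ 0.16667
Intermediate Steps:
k = -10
Q = -2 + √5 (Q = -2 + √(7 - 2) = -2 + √5 ≈ 0.23607)
l(x, Z) = -10
1/(l(p, Q) + F(n(-4))) = 1/(-10 + (-4)²) = 1/(-10 + 16) = 1/6 = ⅙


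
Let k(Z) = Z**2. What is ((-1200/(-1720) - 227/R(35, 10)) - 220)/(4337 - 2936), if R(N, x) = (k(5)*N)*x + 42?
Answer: -82918321/529656456 ≈ -0.15655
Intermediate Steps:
R(N, x) = 42 + 25*N*x (R(N, x) = (5**2*N)*x + 42 = (25*N)*x + 42 = 25*N*x + 42 = 42 + 25*N*x)
((-1200/(-1720) - 227/R(35, 10)) - 220)/(4337 - 2936) = ((-1200/(-1720) - 227/(42 + 25*35*10)) - 220)/(4337 - 2936) = ((-1200*(-1/1720) - 227/(42 + 8750)) - 220)/1401 = ((30/43 - 227/8792) - 220)*(1/1401) = (253999/378056 - 220)*(1/1401) = -82918321/378056*1/1401 = -82918321/529656456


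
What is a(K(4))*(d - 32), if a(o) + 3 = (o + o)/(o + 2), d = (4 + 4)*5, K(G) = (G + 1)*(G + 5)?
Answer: -408/47 ≈ -8.6808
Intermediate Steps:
K(G) = (1 + G)*(5 + G)
d = 40 (d = 8*5 = 40)
a(o) = -3 + 2*o/(2 + o) (a(o) = -3 + (o + o)/(o + 2) = -3 + (2*o)/(2 + o) = -3 + 2*o/(2 + o))
a(K(4))*(d - 32) = ((-6 - (5 + 4² + 6*4))/(2 + (5 + 4² + 6*4)))*(40 - 32) = ((-6 - (5 + 16 + 24))/(2 + (5 + 16 + 24)))*8 = ((-6 - 1*45)/(2 + 45))*8 = ((-6 - 45)/47)*8 = ((1/47)*(-51))*8 = -51/47*8 = -408/47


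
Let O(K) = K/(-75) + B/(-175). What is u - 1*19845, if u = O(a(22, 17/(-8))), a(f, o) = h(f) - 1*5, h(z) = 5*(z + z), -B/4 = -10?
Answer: -416810/21 ≈ -19848.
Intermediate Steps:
B = 40 (B = -4*(-10) = 40)
h(z) = 10*z (h(z) = 5*(2*z) = 10*z)
a(f, o) = -5 + 10*f (a(f, o) = 10*f - 1*5 = 10*f - 5 = -5 + 10*f)
O(K) = -8/35 - K/75 (O(K) = K/(-75) + 40/(-175) = K*(-1/75) + 40*(-1/175) = -K/75 - 8/35 = -8/35 - K/75)
u = -65/21 (u = -8/35 - (-5 + 10*22)/75 = -8/35 - (-5 + 220)/75 = -8/35 - 1/75*215 = -8/35 - 43/15 = -65/21 ≈ -3.0952)
u - 1*19845 = -65/21 - 1*19845 = -65/21 - 19845 = -416810/21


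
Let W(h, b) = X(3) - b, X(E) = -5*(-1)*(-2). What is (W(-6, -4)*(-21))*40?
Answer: 5040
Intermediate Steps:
X(E) = -10 (X(E) = 5*(-2) = -10)
W(h, b) = -10 - b
(W(-6, -4)*(-21))*40 = ((-10 - 1*(-4))*(-21))*40 = ((-10 + 4)*(-21))*40 = -6*(-21)*40 = 126*40 = 5040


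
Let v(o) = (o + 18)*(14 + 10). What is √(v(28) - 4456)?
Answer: 2*I*√838 ≈ 57.896*I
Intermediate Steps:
v(o) = 432 + 24*o (v(o) = (18 + o)*24 = 432 + 24*o)
√(v(28) - 4456) = √((432 + 24*28) - 4456) = √((432 + 672) - 4456) = √(1104 - 4456) = √(-3352) = 2*I*√838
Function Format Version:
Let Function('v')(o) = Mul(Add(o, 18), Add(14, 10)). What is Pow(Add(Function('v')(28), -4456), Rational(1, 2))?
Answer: Mul(2, I, Pow(838, Rational(1, 2))) ≈ Mul(57.896, I)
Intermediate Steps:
Function('v')(o) = Add(432, Mul(24, o)) (Function('v')(o) = Mul(Add(18, o), 24) = Add(432, Mul(24, o)))
Pow(Add(Function('v')(28), -4456), Rational(1, 2)) = Pow(Add(Add(432, Mul(24, 28)), -4456), Rational(1, 2)) = Pow(Add(Add(432, 672), -4456), Rational(1, 2)) = Pow(Add(1104, -4456), Rational(1, 2)) = Pow(-3352, Rational(1, 2)) = Mul(2, I, Pow(838, Rational(1, 2)))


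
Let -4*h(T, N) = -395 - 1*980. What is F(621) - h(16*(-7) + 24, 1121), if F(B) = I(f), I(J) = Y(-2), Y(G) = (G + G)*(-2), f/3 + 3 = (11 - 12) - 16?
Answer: -1343/4 ≈ -335.75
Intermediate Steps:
f = -60 (f = -9 + 3*((11 - 12) - 16) = -9 + 3*(-1 - 16) = -9 + 3*(-17) = -9 - 51 = -60)
Y(G) = -4*G (Y(G) = (2*G)*(-2) = -4*G)
I(J) = 8 (I(J) = -4*(-2) = 8)
h(T, N) = 1375/4 (h(T, N) = -(-395 - 1*980)/4 = -(-395 - 980)/4 = -1/4*(-1375) = 1375/4)
F(B) = 8
F(621) - h(16*(-7) + 24, 1121) = 8 - 1*1375/4 = 8 - 1375/4 = -1343/4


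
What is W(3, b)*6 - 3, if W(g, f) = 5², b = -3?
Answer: 147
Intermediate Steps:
W(g, f) = 25
W(3, b)*6 - 3 = 25*6 - 3 = 150 - 3 = 147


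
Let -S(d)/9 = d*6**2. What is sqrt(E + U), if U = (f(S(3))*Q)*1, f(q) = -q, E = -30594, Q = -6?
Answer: I*sqrt(36426) ≈ 190.86*I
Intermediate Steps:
S(d) = -324*d (S(d) = -9*d*6**2 = -9*d*36 = -324*d)
U = -5832 (U = (-(-324)*3*(-6))*1 = (-1*(-972)*(-6))*1 = (972*(-6))*1 = -5832*1 = -5832)
sqrt(E + U) = sqrt(-30594 - 5832) = sqrt(-36426) = I*sqrt(36426)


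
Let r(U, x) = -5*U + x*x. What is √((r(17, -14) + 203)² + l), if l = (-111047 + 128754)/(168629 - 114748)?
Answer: √286241130496823/53881 ≈ 314.00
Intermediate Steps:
r(U, x) = x² - 5*U (r(U, x) = -5*U + x² = x² - 5*U)
l = 17707/53881 ≈ 0.32863
√((r(17, -14) + 203)² + l) = √((((-14)² - 5*17) + 203)² + 17707/53881) = √(((196 - 85) + 203)² + 17707/53881) = √((111 + 203)² + 17707/53881) = √(314² + 17707/53881) = √(98596 + 17707/53881) = √(5312468783/53881) = √286241130496823/53881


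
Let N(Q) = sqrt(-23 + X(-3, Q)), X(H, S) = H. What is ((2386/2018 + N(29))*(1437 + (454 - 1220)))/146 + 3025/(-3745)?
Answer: 510451777/110338186 + 671*I*sqrt(26)/146 ≈ 4.6263 + 23.435*I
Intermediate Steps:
N(Q) = I*sqrt(26) (N(Q) = sqrt(-23 - 3) = sqrt(-26) = I*sqrt(26))
((2386/2018 + N(29))*(1437 + (454 - 1220)))/146 + 3025/(-3745) = ((2386/2018 + I*sqrt(26))*(1437 + (454 - 1220)))/146 + 3025/(-3745) = ((2386*(1/2018) + I*sqrt(26))*(1437 - 766))*(1/146) + 3025*(-1/3745) = ((1193/1009 + I*sqrt(26))*671)*(1/146) - 605/749 = (800503/1009 + 671*I*sqrt(26))*(1/146) - 605/749 = (800503/147314 + 671*I*sqrt(26)/146) - 605/749 = 510451777/110338186 + 671*I*sqrt(26)/146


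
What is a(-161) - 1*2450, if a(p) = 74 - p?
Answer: -2215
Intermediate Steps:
a(-161) - 1*2450 = (74 - 1*(-161)) - 1*2450 = (74 + 161) - 2450 = 235 - 2450 = -2215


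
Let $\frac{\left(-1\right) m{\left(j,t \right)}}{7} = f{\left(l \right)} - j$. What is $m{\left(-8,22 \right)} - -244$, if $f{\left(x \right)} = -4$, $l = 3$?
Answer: $216$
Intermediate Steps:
$m{\left(j,t \right)} = 28 + 7 j$ ($m{\left(j,t \right)} = - 7 \left(-4 - j\right) = 28 + 7 j$)
$m{\left(-8,22 \right)} - -244 = \left(28 + 7 \left(-8\right)\right) - -244 = \left(28 - 56\right) + 244 = -28 + 244 = 216$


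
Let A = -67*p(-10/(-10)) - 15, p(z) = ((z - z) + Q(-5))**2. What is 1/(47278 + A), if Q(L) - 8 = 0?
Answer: 1/42975 ≈ 2.3269e-5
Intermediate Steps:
Q(L) = 8 (Q(L) = 8 + 0 = 8)
p(z) = 64 (p(z) = ((z - z) + 8)**2 = (0 + 8)**2 = 8**2 = 64)
A = -4303 (A = -67*64 - 15 = -4288 - 15 = -4303)
1/(47278 + A) = 1/(47278 - 4303) = 1/42975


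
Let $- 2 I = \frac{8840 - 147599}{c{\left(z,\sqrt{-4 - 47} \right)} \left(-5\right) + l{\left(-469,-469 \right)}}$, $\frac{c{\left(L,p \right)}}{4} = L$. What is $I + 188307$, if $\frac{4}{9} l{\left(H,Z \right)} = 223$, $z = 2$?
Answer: $\frac{348080547}{1847} \approx 1.8846 \cdot 10^{5}$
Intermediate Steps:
$l{\left(H,Z \right)} = \frac{2007}{4}$ ($l{\left(H,Z \right)} = \frac{9}{4} \cdot 223 = \frac{2007}{4}$)
$c{\left(L,p \right)} = 4 L$
$I = \frac{277518}{1847}$ ($I = - \frac{\left(8840 - 147599\right) \frac{1}{4 \cdot 2 \left(-5\right) + \frac{2007}{4}}}{2} = - \frac{\left(-138759\right) \frac{1}{8 \left(-5\right) + \frac{2007}{4}}}{2} = - \frac{\left(-138759\right) \frac{1}{-40 + \frac{2007}{4}}}{2} = - \frac{\left(-138759\right) \frac{1}{\frac{1847}{4}}}{2} = - \frac{\left(-138759\right) \frac{4}{1847}}{2} = \left(- \frac{1}{2}\right) \left(- \frac{555036}{1847}\right) = \frac{277518}{1847} \approx 150.25$)
$I + 188307 = \frac{277518}{1847} + 188307 = \frac{348080547}{1847}$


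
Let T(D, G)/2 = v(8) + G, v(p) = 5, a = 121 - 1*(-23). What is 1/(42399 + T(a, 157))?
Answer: 1/42723 ≈ 2.3407e-5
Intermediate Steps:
a = 144 (a = 121 + 23 = 144)
T(D, G) = 10 + 2*G (T(D, G) = 2*(5 + G) = 10 + 2*G)
1/(42399 + T(a, 157)) = 1/(42399 + (10 + 2*157)) = 1/(42399 + (10 + 314)) = 1/(42399 + 324) = 1/42723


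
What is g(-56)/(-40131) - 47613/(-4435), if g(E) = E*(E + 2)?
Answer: 30116601/2825095 ≈ 10.660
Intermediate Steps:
g(E) = E*(2 + E)
g(-56)/(-40131) - 47613/(-4435) = -56*(2 - 56)/(-40131) - 47613/(-4435) = -56*(-54)*(-1/40131) - 47613*(-1/4435) = 3024*(-1/40131) + 47613/4435 = -48/637 + 47613/4435 = 30116601/2825095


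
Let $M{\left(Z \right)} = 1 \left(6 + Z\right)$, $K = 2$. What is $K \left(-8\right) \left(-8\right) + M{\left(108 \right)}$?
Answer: $242$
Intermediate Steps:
$M{\left(Z \right)} = 6 + Z$
$K \left(-8\right) \left(-8\right) + M{\left(108 \right)} = 2 \left(-8\right) \left(-8\right) + \left(6 + 108\right) = \left(-16\right) \left(-8\right) + 114 = 128 + 114 = 242$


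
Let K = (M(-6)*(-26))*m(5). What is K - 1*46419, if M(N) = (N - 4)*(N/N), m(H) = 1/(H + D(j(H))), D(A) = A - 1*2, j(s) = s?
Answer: -92773/2 ≈ -46387.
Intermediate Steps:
D(A) = -2 + A (D(A) = A - 2 = -2 + A)
m(H) = 1/(-2 + 2*H) (m(H) = 1/(H + (-2 + H)) = 1/(-2 + 2*H))
M(N) = -4 + N (M(N) = (-4 + N)*1 = -4 + N)
K = 65/2 (K = ((-4 - 6)*(-26))*(1/(2*(-1 + 5))) = (-10*(-26))*((1/2)/4) = 260*((1/2)*(1/4)) = 260*(1/8) = 65/2 ≈ 32.500)
K - 1*46419 = 65/2 - 1*46419 = 65/2 - 46419 = -92773/2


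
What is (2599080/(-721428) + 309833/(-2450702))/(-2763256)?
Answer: 549424396307/407120878466399728 ≈ 1.3495e-6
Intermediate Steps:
(2599080/(-721428) + 309833/(-2450702))/(-2763256) = (2599080*(-1/721428) + 309833*(-1/2450702))*(-1/2763256) = (-216590/60119 - 309833/2450702)*(-1/2763256) = -549424396307/147333753538*(-1/2763256) = 549424396307/407120878466399728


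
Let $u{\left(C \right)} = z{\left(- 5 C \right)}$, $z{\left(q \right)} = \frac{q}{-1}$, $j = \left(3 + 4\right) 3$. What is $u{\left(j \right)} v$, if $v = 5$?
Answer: $525$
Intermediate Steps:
$j = 21$ ($j = 7 \cdot 3 = 21$)
$z{\left(q \right)} = - q$ ($z{\left(q \right)} = q \left(-1\right) = - q$)
$u{\left(C \right)} = 5 C$ ($u{\left(C \right)} = - \left(-5\right) C = 5 C$)
$u{\left(j \right)} v = 5 \cdot 21 \cdot 5 = 105 \cdot 5 = 525$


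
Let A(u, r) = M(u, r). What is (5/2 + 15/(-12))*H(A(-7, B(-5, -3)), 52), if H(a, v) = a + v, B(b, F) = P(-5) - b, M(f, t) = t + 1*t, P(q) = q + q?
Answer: 105/2 ≈ 52.500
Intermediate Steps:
P(q) = 2*q
M(f, t) = 2*t (M(f, t) = t + t = 2*t)
B(b, F) = -10 - b (B(b, F) = 2*(-5) - b = -10 - b)
A(u, r) = 2*r
(5/2 + 15/(-12))*H(A(-7, B(-5, -3)), 52) = (5/2 + 15/(-12))*(2*(-10 - 1*(-5)) + 52) = (5*(½) + 15*(-1/12))*(2*(-10 + 5) + 52) = (5/2 - 5/4)*(2*(-5) + 52) = 5*(-10 + 52)/4 = (5/4)*42 = 105/2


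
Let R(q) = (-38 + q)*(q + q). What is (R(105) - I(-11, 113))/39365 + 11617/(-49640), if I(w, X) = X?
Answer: 9420891/78163144 ≈ 0.12053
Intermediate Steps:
R(q) = 2*q*(-38 + q) (R(q) = (-38 + q)*(2*q) = 2*q*(-38 + q))
(R(105) - I(-11, 113))/39365 + 11617/(-49640) = (2*105*(-38 + 105) - 1*113)/39365 + 11617/(-49640) = (2*105*67 - 113)*(1/39365) + 11617*(-1/49640) = (14070 - 113)*(1/39365) - 11617/49640 = 13957*(1/39365) - 11617/49640 = 13957/39365 - 11617/49640 = 9420891/78163144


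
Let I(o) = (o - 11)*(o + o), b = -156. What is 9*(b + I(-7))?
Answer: 864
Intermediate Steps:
I(o) = 2*o*(-11 + o) (I(o) = (-11 + o)*(2*o) = 2*o*(-11 + o))
9*(b + I(-7)) = 9*(-156 + 2*(-7)*(-11 - 7)) = 9*(-156 + 2*(-7)*(-18)) = 9*(-156 + 252) = 9*96 = 864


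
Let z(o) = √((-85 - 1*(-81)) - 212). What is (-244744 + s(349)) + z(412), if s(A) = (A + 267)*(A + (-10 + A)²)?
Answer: 70761576 + 6*I*√6 ≈ 7.0762e+7 + 14.697*I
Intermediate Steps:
z(o) = 6*I*√6 (z(o) = √((-85 + 81) - 212) = √(-4 - 212) = √(-216) = 6*I*√6)
s(A) = (267 + A)*(A + (-10 + A)²)
(-244744 + s(349)) + z(412) = (-244744 + (26700 + 349³ - 4973*349 + 248*349²)) + 6*I*√6 = (-244744 + (26700 + 42508549 - 1735577 + 248*121801)) + 6*I*√6 = (-244744 + (26700 + 42508549 - 1735577 + 30206648)) + 6*I*√6 = (-244744 + 71006320) + 6*I*√6 = 70761576 + 6*I*√6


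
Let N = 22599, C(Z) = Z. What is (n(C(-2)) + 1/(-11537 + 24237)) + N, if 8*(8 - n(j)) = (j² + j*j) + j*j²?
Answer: 287108901/12700 ≈ 22607.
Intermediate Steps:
n(j) = 8 - j²/4 - j³/8 (n(j) = 8 - ((j² + j*j) + j*j²)/8 = 8 - ((j² + j²) + j³)/8 = 8 - (2*j² + j³)/8 = 8 - (j³ + 2*j²)/8 = 8 + (-j²/4 - j³/8) = 8 - j²/4 - j³/8)
(n(C(-2)) + 1/(-11537 + 24237)) + N = ((8 - ¼*(-2)² - ⅛*(-2)³) + 1/(-11537 + 24237)) + 22599 = ((8 - ¼*4 - ⅛*(-8)) + 1/12700) + 22599 = ((8 - 1 + 1) + 1/12700) + 22599 = (8 + 1/12700) + 22599 = 101601/12700 + 22599 = 287108901/12700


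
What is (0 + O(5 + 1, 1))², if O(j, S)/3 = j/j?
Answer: 9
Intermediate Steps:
O(j, S) = 3 (O(j, S) = 3*(j/j) = 3*1 = 3)
(0 + O(5 + 1, 1))² = (0 + 3)² = 3² = 9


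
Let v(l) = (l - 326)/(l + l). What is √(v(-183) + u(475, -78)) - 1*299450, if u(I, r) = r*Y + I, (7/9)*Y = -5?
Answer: -299450 + √6418253226/2562 ≈ -2.9942e+5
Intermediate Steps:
Y = -45/7 (Y = (9/7)*(-5) = -45/7 ≈ -6.4286)
u(I, r) = I - 45*r/7 (u(I, r) = r*(-45/7) + I = -45*r/7 + I = I - 45*r/7)
v(l) = (-326 + l)/(2*l) (v(l) = (-326 + l)/((2*l)) = (-326 + l)*(1/(2*l)) = (-326 + l)/(2*l))
√(v(-183) + u(475, -78)) - 1*299450 = √((½)*(-326 - 183)/(-183) + (475 - 45/7*(-78))) - 1*299450 = √((½)*(-1/183)*(-509) + (475 + 3510/7)) - 299450 = √(509/366 + 6835/7) - 299450 = √(2505173/2562) - 299450 = √6418253226/2562 - 299450 = -299450 + √6418253226/2562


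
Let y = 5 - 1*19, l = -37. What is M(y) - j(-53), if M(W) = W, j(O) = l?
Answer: 23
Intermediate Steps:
j(O) = -37
y = -14 (y = 5 - 19 = -14)
M(y) - j(-53) = -14 - 1*(-37) = -14 + 37 = 23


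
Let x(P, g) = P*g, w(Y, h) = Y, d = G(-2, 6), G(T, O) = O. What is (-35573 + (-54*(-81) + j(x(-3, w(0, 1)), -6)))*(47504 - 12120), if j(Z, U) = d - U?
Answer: -1103520808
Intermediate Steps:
d = 6
j(Z, U) = 6 - U
(-35573 + (-54*(-81) + j(x(-3, w(0, 1)), -6)))*(47504 - 12120) = (-35573 + (-54*(-81) + (6 - 1*(-6))))*(47504 - 12120) = (-35573 + (4374 + (6 + 6)))*35384 = (-35573 + (4374 + 12))*35384 = (-35573 + 4386)*35384 = -31187*35384 = -1103520808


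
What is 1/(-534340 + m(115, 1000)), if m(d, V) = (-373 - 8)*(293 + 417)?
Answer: -1/804850 ≈ -1.2425e-6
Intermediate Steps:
m(d, V) = -270510 (m(d, V) = -381*710 = -270510)
1/(-534340 + m(115, 1000)) = 1/(-534340 - 270510) = 1/(-804850) = -1/804850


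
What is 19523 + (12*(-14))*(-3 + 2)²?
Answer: 19355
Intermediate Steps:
19523 + (12*(-14))*(-3 + 2)² = 19523 - 168*(-1)² = 19523 - 168*1 = 19523 - 168 = 19355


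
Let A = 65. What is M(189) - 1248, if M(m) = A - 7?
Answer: -1190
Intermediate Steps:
M(m) = 58 (M(m) = 65 - 7 = 58)
M(189) - 1248 = 58 - 1248 = -1190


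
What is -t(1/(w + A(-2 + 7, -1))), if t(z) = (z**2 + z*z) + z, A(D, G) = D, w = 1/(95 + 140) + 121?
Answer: -7069035/876811321 ≈ -0.0080622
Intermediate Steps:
w = 28436/235 (w = 1/235 + 121 = 28436/235 ≈ 121.00)
t(z) = z + 2*z**2 (t(z) = (z**2 + z**2) + z = 2*z**2 + z = z + 2*z**2)
-t(1/(w + A(-2 + 7, -1))) = -(1 + 2/(28436/235 + (-2 + 7)))/(28436/235 + (-2 + 7)) = -(1 + 2/(28436/235 + 5))/(28436/235 + 5) = -(1 + 2/(29611/235))/29611/235 = -235*(1 + 2*(235/29611))/29611 = -235*(1 + 470/29611)/29611 = -235*30081/(29611*29611) = -1*7069035/876811321 = -7069035/876811321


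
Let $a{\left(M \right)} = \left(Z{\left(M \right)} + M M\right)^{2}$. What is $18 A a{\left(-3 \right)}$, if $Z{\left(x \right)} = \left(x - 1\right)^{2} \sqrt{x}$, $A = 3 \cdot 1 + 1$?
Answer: $-49464 + 20736 i \sqrt{3} \approx -49464.0 + 35916.0 i$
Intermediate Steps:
$A = 4$ ($A = 3 + 1 = 4$)
$Z{\left(x \right)} = \sqrt{x} \left(-1 + x\right)^{2}$ ($Z{\left(x \right)} = \left(-1 + x\right)^{2} \sqrt{x} = \sqrt{x} \left(-1 + x\right)^{2}$)
$a{\left(M \right)} = \left(M^{2} + \sqrt{M} \left(-1 + M\right)^{2}\right)^{2}$ ($a{\left(M \right)} = \left(\sqrt{M} \left(-1 + M\right)^{2} + M M\right)^{2} = \left(\sqrt{M} \left(-1 + M\right)^{2} + M^{2}\right)^{2} = \left(M^{2} + \sqrt{M} \left(-1 + M\right)^{2}\right)^{2}$)
$18 A a{\left(-3 \right)} = 18 \cdot 4 \left(\left(-3\right)^{2} + \sqrt{-3} \left(-1 - 3\right)^{2}\right)^{2} = 72 \left(9 + i \sqrt{3} \left(-4\right)^{2}\right)^{2} = 72 \left(9 + i \sqrt{3} \cdot 16\right)^{2} = 72 \left(9 + 16 i \sqrt{3}\right)^{2}$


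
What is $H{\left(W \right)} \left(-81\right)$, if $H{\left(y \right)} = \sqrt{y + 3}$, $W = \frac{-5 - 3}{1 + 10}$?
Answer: $- \frac{405 \sqrt{11}}{11} \approx -122.11$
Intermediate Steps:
$W = - \frac{8}{11} \approx -0.72727$
$H{\left(y \right)} = \sqrt{3 + y}$
$H{\left(W \right)} \left(-81\right) = \sqrt{3 - \frac{8}{11}} \left(-81\right) = \sqrt{\frac{25}{11}} \left(-81\right) = \frac{5 \sqrt{11}}{11} \left(-81\right) = - \frac{405 \sqrt{11}}{11}$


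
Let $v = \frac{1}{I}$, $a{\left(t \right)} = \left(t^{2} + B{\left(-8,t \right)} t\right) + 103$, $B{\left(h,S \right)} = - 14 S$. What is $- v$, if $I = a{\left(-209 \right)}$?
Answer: $\frac{1}{567750} \approx 1.7613 \cdot 10^{-6}$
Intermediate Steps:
$a{\left(t \right)} = 103 - 13 t^{2}$ ($a{\left(t \right)} = \left(t^{2} + - 14 t t\right) + 103 = \left(t^{2} - 14 t^{2}\right) + 103 = - 13 t^{2} + 103 = 103 - 13 t^{2}$)
$I = -567750$ ($I = 103 - 13 \left(-209\right)^{2} = 103 - 567853 = -567750$)
$v = - \frac{1}{567750}$ ($v = \frac{1}{-567750} = - \frac{1}{567750} \approx -1.7613 \cdot 10^{-6}$)
$- v = \left(-1\right) \left(- \frac{1}{567750}\right) = \frac{1}{567750}$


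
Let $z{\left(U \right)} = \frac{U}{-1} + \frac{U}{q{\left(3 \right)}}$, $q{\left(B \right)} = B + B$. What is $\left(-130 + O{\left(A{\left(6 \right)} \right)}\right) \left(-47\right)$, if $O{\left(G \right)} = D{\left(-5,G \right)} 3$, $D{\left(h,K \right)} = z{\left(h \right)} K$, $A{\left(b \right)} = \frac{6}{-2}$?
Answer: $\frac{15745}{2} \approx 7872.5$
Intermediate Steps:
$A{\left(b \right)} = -3$ ($A{\left(b \right)} = 6 \left(- \frac{1}{2}\right) = -3$)
$q{\left(B \right)} = 2 B$
$z{\left(U \right)} = - \frac{5 U}{6}$ ($z{\left(U \right)} = \frac{U}{-1} + \frac{U}{2 \cdot 3} = U \left(-1\right) + \frac{U}{6} = - U + U \frac{1}{6} = - U + \frac{U}{6} = - \frac{5 U}{6}$)
$D{\left(h,K \right)} = - \frac{5 K h}{6}$ ($D{\left(h,K \right)} = - \frac{5 h}{6} K = - \frac{5 K h}{6}$)
$O{\left(G \right)} = \frac{25 G}{2}$ ($O{\left(G \right)} = \left(- \frac{5}{6}\right) G \left(-5\right) 3 = \frac{25 G}{6} \cdot 3 = \frac{25 G}{2}$)
$\left(-130 + O{\left(A{\left(6 \right)} \right)}\right) \left(-47\right) = \left(-130 + \frac{25}{2} \left(-3\right)\right) \left(-47\right) = \left(-130 - \frac{75}{2}\right) \left(-47\right) = \left(- \frac{335}{2}\right) \left(-47\right) = \frac{15745}{2}$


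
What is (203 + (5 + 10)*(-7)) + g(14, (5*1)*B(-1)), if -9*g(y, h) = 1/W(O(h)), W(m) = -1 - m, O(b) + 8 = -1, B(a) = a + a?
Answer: 7055/72 ≈ 97.986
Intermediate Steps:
B(a) = 2*a
O(b) = -9 (O(b) = -8 - 1 = -9)
g(y, h) = -1/72 (g(y, h) = -1/(9*(-1 - 1*(-9))) = -1/(9*(-1 + 9)) = -1/9/8 = -1/9*1/8 = -1/72)
(203 + (5 + 10)*(-7)) + g(14, (5*1)*B(-1)) = (203 + (5 + 10)*(-7)) - 1/72 = (203 + 15*(-7)) - 1/72 = (203 - 105) - 1/72 = 98 - 1/72 = 7055/72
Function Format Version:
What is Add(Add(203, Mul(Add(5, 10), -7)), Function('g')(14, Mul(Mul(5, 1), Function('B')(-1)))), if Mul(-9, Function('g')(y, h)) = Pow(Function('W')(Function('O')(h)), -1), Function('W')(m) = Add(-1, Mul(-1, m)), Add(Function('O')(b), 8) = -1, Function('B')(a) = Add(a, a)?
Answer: Rational(7055, 72) ≈ 97.986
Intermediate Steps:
Function('B')(a) = Mul(2, a)
Function('O')(b) = -9 (Function('O')(b) = Add(-8, -1) = -9)
Function('g')(y, h) = Rational(-1, 72) (Function('g')(y, h) = Mul(Rational(-1, 9), Pow(Add(-1, Mul(-1, -9)), -1)) = Mul(Rational(-1, 9), Pow(Add(-1, 9), -1)) = Mul(Rational(-1, 9), Pow(8, -1)) = Mul(Rational(-1, 9), Rational(1, 8)) = Rational(-1, 72))
Add(Add(203, Mul(Add(5, 10), -7)), Function('g')(14, Mul(Mul(5, 1), Function('B')(-1)))) = Add(Add(203, Mul(Add(5, 10), -7)), Rational(-1, 72)) = Add(Add(203, Mul(15, -7)), Rational(-1, 72)) = Add(Add(203, -105), Rational(-1, 72)) = Add(98, Rational(-1, 72)) = Rational(7055, 72)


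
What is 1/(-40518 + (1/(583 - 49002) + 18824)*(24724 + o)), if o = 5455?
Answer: 48419/27504363435603 ≈ 1.7604e-9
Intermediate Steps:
1/(-40518 + (1/(583 - 49002) + 18824)*(24724 + o)) = 1/(-40518 + (1/(583 - 49002) + 18824)*(24724 + 5455)) = 1/(-40518 + (1/(-48419) + 18824)*30179) = 1/(-40518 + (-1/48419 + 18824)*30179) = 1/(-40518 + (911439255/48419)*30179) = 1/(-40518 + 27506325276645/48419) = 1/(27504363435603/48419) = 48419/27504363435603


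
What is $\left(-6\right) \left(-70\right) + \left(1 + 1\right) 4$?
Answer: $428$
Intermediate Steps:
$\left(-6\right) \left(-70\right) + \left(1 + 1\right) 4 = 420 + 2 \cdot 4 = 420 + 8 = 428$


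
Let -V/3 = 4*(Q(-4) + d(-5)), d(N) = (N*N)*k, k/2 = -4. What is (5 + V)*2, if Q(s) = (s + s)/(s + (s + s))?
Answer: 4794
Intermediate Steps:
k = -8 (k = 2*(-4) = -8)
Q(s) = ⅔ (Q(s) = (2*s)/(s + 2*s) = (2*s)/((3*s)) = (2*s)*(1/(3*s)) = ⅔)
d(N) = -8*N² (d(N) = (N*N)*(-8) = N²*(-8) = -8*N²)
V = 2392 (V = -12*(⅔ - 8*(-5)²) = -12*(⅔ - 8*25) = -12*(⅔ - 200) = -12*(-598)/3 = -3*(-2392/3) = 2392)
(5 + V)*2 = (5 + 2392)*2 = 2397*2 = 4794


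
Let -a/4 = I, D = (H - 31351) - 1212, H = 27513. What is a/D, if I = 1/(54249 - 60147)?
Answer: -1/7446225 ≈ -1.3430e-7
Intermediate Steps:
D = -5050 (D = (27513 - 31351) - 1212 = -3838 - 1212 = -5050)
I = -1/5898 (I = 1/(-5898) = -1/5898 ≈ -0.00016955)
a = 2/2949 (a = -4*(-1/5898) = 2/2949 ≈ 0.00067820)
a/D = (2/2949)/(-5050) = (2/2949)*(-1/5050) = -1/7446225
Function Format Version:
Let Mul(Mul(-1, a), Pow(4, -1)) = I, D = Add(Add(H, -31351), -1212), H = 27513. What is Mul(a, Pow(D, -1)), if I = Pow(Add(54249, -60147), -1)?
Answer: Rational(-1, 7446225) ≈ -1.3430e-7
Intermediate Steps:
D = -5050 (D = Add(Add(27513, -31351), -1212) = Add(-3838, -1212) = -5050)
I = Rational(-1, 5898) (I = Pow(-5898, -1) = Rational(-1, 5898) ≈ -0.00016955)
a = Rational(2, 2949) (a = Mul(-4, Rational(-1, 5898)) = Rational(2, 2949) ≈ 0.00067820)
Mul(a, Pow(D, -1)) = Mul(Rational(2, 2949), Pow(-5050, -1)) = Mul(Rational(2, 2949), Rational(-1, 5050)) = Rational(-1, 7446225)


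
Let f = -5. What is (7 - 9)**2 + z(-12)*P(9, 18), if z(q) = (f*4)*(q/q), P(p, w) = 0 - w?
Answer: 364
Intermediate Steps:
P(p, w) = -w
z(q) = -20 (z(q) = (-5*4)*(q/q) = -20*1 = -20)
(7 - 9)**2 + z(-12)*P(9, 18) = (7 - 9)**2 - (-20)*18 = (-2)**2 - 20*(-18) = 4 + 360 = 364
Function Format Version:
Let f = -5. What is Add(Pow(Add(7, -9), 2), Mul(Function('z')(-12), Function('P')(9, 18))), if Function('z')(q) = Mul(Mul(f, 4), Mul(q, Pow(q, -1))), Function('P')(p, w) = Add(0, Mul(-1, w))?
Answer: 364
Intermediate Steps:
Function('P')(p, w) = Mul(-1, w)
Function('z')(q) = -20 (Function('z')(q) = Mul(Mul(-5, 4), Mul(q, Pow(q, -1))) = Mul(-20, 1) = -20)
Add(Pow(Add(7, -9), 2), Mul(Function('z')(-12), Function('P')(9, 18))) = Add(Pow(Add(7, -9), 2), Mul(-20, Mul(-1, 18))) = Add(Pow(-2, 2), Mul(-20, -18)) = Add(4, 360) = 364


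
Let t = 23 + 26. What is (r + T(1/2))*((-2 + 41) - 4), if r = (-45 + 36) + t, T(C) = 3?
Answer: 1505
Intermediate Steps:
t = 49
r = 40 (r = (-45 + 36) + 49 = -9 + 49 = 40)
(r + T(1/2))*((-2 + 41) - 4) = (40 + 3)*((-2 + 41) - 4) = 43*(39 - 4) = 43*35 = 1505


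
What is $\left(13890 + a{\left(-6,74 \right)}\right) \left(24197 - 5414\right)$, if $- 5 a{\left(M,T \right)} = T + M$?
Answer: $\frac{1303202106}{5} \approx 2.6064 \cdot 10^{8}$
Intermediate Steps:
$a{\left(M,T \right)} = - \frac{M}{5} - \frac{T}{5}$ ($a{\left(M,T \right)} = - \frac{T + M}{5} = - \frac{M + T}{5} = - \frac{M}{5} - \frac{T}{5}$)
$\left(13890 + a{\left(-6,74 \right)}\right) \left(24197 - 5414\right) = \left(13890 - \frac{68}{5}\right) \left(24197 - 5414\right) = \left(13890 + \left(\frac{6}{5} - \frac{74}{5}\right)\right) 18783 = \left(13890 - \frac{68}{5}\right) 18783 = \frac{69382}{5} \cdot 18783 = \frac{1303202106}{5}$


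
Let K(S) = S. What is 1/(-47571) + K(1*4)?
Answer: 190283/47571 ≈ 4.0000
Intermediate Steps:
1/(-47571) + K(1*4) = 1/(-47571) + 1*4 = -1/47571 + 4 = 190283/47571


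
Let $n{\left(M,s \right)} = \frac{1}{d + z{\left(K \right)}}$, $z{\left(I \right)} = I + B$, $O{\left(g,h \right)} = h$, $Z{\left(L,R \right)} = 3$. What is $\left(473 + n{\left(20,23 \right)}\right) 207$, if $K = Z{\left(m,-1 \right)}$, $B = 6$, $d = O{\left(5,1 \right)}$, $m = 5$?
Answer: $\frac{979317}{10} \approx 97932.0$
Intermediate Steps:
$d = 1$
$K = 3$
$z{\left(I \right)} = 6 + I$ ($z{\left(I \right)} = I + 6 = 6 + I$)
$n{\left(M,s \right)} = \frac{1}{10}$ ($n{\left(M,s \right)} = \frac{1}{1 + \left(6 + 3\right)} = \frac{1}{1 + 9} = \frac{1}{10}$)
$\left(473 + n{\left(20,23 \right)}\right) 207 = \left(473 + \frac{1}{10}\right) 207 = \frac{4731}{10} \cdot 207 = \frac{979317}{10}$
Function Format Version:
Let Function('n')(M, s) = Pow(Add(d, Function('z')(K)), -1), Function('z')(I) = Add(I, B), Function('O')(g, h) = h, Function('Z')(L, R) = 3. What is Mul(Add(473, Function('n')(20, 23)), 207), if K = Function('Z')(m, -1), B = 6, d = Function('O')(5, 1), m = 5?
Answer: Rational(979317, 10) ≈ 97932.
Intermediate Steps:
d = 1
K = 3
Function('z')(I) = Add(6, I) (Function('z')(I) = Add(I, 6) = Add(6, I))
Function('n')(M, s) = Rational(1, 10) (Function('n')(M, s) = Pow(Add(1, Add(6, 3)), -1) = Pow(Add(1, 9), -1) = Pow(10, -1) = Rational(1, 10))
Mul(Add(473, Function('n')(20, 23)), 207) = Mul(Add(473, Rational(1, 10)), 207) = Mul(Rational(4731, 10), 207) = Rational(979317, 10)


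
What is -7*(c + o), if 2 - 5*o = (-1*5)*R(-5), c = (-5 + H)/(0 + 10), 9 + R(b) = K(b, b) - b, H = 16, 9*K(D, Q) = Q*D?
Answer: -35/18 ≈ -1.9444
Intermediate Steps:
K(D, Q) = D*Q/9 (K(D, Q) = (Q*D)/9 = (D*Q)/9 = D*Q/9)
R(b) = -9 - b + b²/9 (R(b) = -9 + (b*b/9 - b) = -9 + (b²/9 - b) = -9 + (-b + b²/9) = -9 - b + b²/9)
c = 11/10 (c = (-5 + 16)/(0 + 10) = 11/10 ≈ 1.1000)
o = -37/45 (o = ⅖ - (-1*5)*(-9 - 1*(-5) + (⅑)*(-5)²)/5 = ⅖ - (-1)*(-9 + 5 + (⅑)*25) = ⅖ - (-1)*(-9 + 5 + 25/9) = ⅖ - (-1)*(-11)/9 = ⅖ - ⅕*55/9 = ⅖ - 11/9 = -37/45 ≈ -0.82222)
-7*(c + o) = -7*(11/10 - 37/45) = -7*5/18 = -35/18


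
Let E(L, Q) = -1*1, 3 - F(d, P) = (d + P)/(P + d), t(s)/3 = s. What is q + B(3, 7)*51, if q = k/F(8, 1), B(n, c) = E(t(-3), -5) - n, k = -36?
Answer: -222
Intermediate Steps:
t(s) = 3*s
F(d, P) = 2 (F(d, P) = 3 - (d + P)/(P + d) = 3 - (P + d)/(P + d) = 3 - 1*1 = 3 - 1 = 2)
E(L, Q) = -1
B(n, c) = -1 - n
q = -18 (q = -36/2 = -36*½ = -18)
q + B(3, 7)*51 = -18 + (-1 - 1*3)*51 = -18 + (-1 - 3)*51 = -18 - 4*51 = -18 - 204 = -222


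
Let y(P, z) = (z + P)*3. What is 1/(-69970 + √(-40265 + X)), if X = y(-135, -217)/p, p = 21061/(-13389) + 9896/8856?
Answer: -78743468330/5509723184232537 - I*√48059942557592993/5509723184232537 ≈ -1.4292e-5 - 3.9789e-8*I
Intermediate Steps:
y(P, z) = 3*P + 3*z (y(P, z) = (P + z)*3 = 3*P + 3*z)
p = -2250778/4940541 (p = 21061*(-1/13389) + 9896*(1/8856) = -21061/13389 + 1237/1107 = -2250778/4940541 ≈ -0.45557)
X = 2608605648/1125389 (X = (3*(-135) + 3*(-217))/(-2250778/4940541) = (-405 - 651)*(-4940541/2250778) = -1056*(-4940541/2250778) = 2608605648/1125389 ≈ 2318.0)
1/(-69970 + √(-40265 + X)) = 1/(-69970 + √(-40265 + 2608605648/1125389)) = 1/(-69970 + √(-42705182437/1125389)) = 1/(-69970 + I*√48059942557592993/1125389)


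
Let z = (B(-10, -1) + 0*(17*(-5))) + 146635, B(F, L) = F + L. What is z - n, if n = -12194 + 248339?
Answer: -89521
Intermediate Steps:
z = 146624 (z = ((-10 - 1) + 0*(17*(-5))) + 146635 = (-11 + 0*(-85)) + 146635 = (-11 + 0) + 146635 = -11 + 146635 = 146624)
n = 236145
z - n = 146624 - 1*236145 = 146624 - 236145 = -89521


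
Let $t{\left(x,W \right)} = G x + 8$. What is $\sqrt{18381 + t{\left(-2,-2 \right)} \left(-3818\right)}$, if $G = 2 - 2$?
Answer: $i \sqrt{12163} \approx 110.29 i$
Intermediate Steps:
$G = 0$ ($G = 2 - 2 = 0$)
$t{\left(x,W \right)} = 8$ ($t{\left(x,W \right)} = 0 x + 8 = 0 + 8 = 8$)
$\sqrt{18381 + t{\left(-2,-2 \right)} \left(-3818\right)} = \sqrt{18381 + 8 \left(-3818\right)} = \sqrt{18381 - 30544} = \sqrt{-12163} = i \sqrt{12163}$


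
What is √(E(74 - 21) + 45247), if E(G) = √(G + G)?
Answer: √(45247 + √106) ≈ 212.74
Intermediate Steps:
E(G) = √2*√G (E(G) = √(2*G) = √2*√G)
√(E(74 - 21) + 45247) = √(√2*√(74 - 21) + 45247) = √(√2*√53 + 45247) = √(√106 + 45247) = √(45247 + √106)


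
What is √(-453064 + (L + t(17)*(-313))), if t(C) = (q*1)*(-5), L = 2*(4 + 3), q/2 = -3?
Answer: 2*I*√115610 ≈ 680.03*I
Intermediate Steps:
q = -6 (q = 2*(-3) = -6)
L = 14 (L = 2*7 = 14)
t(C) = 30 (t(C) = -6*1*(-5) = -6*(-5) = 30)
√(-453064 + (L + t(17)*(-313))) = √(-453064 + (14 + 30*(-313))) = √(-453064 + (14 - 9390)) = √(-453064 - 9376) = √(-462440) = 2*I*√115610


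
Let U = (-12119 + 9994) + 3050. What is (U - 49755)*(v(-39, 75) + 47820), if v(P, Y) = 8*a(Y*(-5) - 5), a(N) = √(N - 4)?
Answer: -2335050600 - 3125120*I*√6 ≈ -2.3351e+9 - 7.655e+6*I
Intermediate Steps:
a(N) = √(-4 + N)
v(P, Y) = 8*√(-9 - 5*Y) (v(P, Y) = 8*√(-4 + (Y*(-5) - 5)) = 8*√(-4 + (-5*Y - 5)) = 8*√(-4 + (-5 - 5*Y)) = 8*√(-9 - 5*Y))
U = 925 (U = -2125 + 3050 = 925)
(U - 49755)*(v(-39, 75) + 47820) = (925 - 49755)*(8*√(-9 - 5*75) + 47820) = -48830*(8*√(-9 - 375) + 47820) = -48830*(8*√(-384) + 47820) = -48830*(8*(8*I*√6) + 47820) = -48830*(64*I*√6 + 47820) = -48830*(47820 + 64*I*√6) = -2335050600 - 3125120*I*√6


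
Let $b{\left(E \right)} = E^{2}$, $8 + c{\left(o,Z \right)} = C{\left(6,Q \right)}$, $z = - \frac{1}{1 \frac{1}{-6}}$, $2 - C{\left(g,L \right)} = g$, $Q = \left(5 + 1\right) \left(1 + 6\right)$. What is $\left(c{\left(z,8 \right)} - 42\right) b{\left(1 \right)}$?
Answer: $-54$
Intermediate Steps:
$Q = 42$ ($Q = 6 \cdot 7 = 42$)
$C{\left(g,L \right)} = 2 - g$
$z = 6$ ($z = - \frac{1}{1 \left(- \frac{1}{6}\right)} = - \frac{1}{- \frac{1}{6}} = \left(-1\right) \left(-6\right) = 6$)
$c{\left(o,Z \right)} = -12$ ($c{\left(o,Z \right)} = -8 + \left(2 - 6\right) = -8 - 4 = -12$)
$\left(c{\left(z,8 \right)} - 42\right) b{\left(1 \right)} = \left(-12 - 42\right) 1^{2} = \left(-54\right) 1 = -54$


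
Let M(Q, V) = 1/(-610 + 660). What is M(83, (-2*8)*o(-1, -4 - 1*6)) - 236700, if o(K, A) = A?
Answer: -11834999/50 ≈ -2.3670e+5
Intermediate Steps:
M(Q, V) = 1/50
M(83, (-2*8)*o(-1, -4 - 1*6)) - 236700 = 1/50 - 236700 = -11834999/50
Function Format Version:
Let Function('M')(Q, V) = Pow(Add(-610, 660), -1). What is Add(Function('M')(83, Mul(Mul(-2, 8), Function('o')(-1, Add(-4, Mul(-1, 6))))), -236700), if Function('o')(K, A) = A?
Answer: Rational(-11834999, 50) ≈ -2.3670e+5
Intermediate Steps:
Function('M')(Q, V) = Rational(1, 50) (Function('M')(Q, V) = Pow(50, -1) = Rational(1, 50))
Add(Function('M')(83, Mul(Mul(-2, 8), Function('o')(-1, Add(-4, Mul(-1, 6))))), -236700) = Add(Rational(1, 50), -236700) = Rational(-11834999, 50)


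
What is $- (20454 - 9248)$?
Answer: $-11206$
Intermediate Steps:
$- (20454 - 9248) = \left(-1\right) 11206 = -11206$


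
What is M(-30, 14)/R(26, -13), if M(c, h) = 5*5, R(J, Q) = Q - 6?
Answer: -25/19 ≈ -1.3158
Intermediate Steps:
R(J, Q) = -6 + Q
M(c, h) = 25
M(-30, 14)/R(26, -13) = 25/(-6 - 13) = 25/(-19) = 25*(-1/19) = -25/19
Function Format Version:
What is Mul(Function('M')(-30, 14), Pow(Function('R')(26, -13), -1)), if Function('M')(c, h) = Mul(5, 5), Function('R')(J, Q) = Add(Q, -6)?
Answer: Rational(-25, 19) ≈ -1.3158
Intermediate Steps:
Function('R')(J, Q) = Add(-6, Q)
Function('M')(c, h) = 25
Mul(Function('M')(-30, 14), Pow(Function('R')(26, -13), -1)) = Mul(25, Pow(Add(-6, -13), -1)) = Mul(25, Pow(-19, -1)) = Mul(25, Rational(-1, 19)) = Rational(-25, 19)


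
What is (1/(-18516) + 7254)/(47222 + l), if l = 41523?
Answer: 134315063/1643202420 ≈ 0.081740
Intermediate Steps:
(1/(-18516) + 7254)/(47222 + l) = (1/(-18516) + 7254)/(47222 + 41523) = (-1/18516 + 7254)/88745 = (134315063/18516)*(1/88745) = 134315063/1643202420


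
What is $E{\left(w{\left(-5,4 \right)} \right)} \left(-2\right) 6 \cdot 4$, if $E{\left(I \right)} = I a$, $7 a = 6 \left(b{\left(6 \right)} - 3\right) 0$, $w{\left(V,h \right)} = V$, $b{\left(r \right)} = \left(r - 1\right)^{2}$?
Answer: $0$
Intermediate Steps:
$b{\left(r \right)} = \left(-1 + r\right)^{2}$
$a = 0$ ($a = \frac{6 \left(\left(-1 + 6\right)^{2} - 3\right) 0}{7} = \frac{6 \left(5^{2} - 3\right) 0}{7} = \frac{6 \left(25 - 3\right) 0}{7} = \frac{6 \cdot 22 \cdot 0}{7} = \frac{6 \cdot 0}{7} = \frac{1}{7} \cdot 0 = 0$)
$E{\left(I \right)} = 0$ ($E{\left(I \right)} = I 0 = 0$)
$E{\left(w{\left(-5,4 \right)} \right)} \left(-2\right) 6 \cdot 4 = 0 \left(-2\right) 6 \cdot 4 = 0 \left(\left(-12\right) 4\right) = 0 \left(-48\right) = 0$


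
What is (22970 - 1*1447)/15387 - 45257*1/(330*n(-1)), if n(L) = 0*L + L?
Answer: 78163561/564190 ≈ 138.54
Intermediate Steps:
n(L) = L (n(L) = 0 + L = L)
(22970 - 1*1447)/15387 - 45257*1/(330*n(-1)) = (22970 - 1*1447)/15387 - 45257/(-15*(-1)*(-22)) = (22970 - 1447)*(1/15387) - 45257/(15*(-22)) = 21523*(1/15387) - 45257/(-330) = 21523/15387 - 45257*(-1/330) = 21523/15387 + 45257/330 = 78163561/564190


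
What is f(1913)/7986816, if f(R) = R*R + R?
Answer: 610247/1331136 ≈ 0.45844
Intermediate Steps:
f(R) = R + R² (f(R) = R² + R = R + R²)
f(1913)/7986816 = (1913*(1 + 1913))/7986816 = (1913*1914)*(1/7986816) = 3661482*(1/7986816) = 610247/1331136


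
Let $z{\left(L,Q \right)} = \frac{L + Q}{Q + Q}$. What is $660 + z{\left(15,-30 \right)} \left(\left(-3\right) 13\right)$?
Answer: $\frac{2601}{4} \approx 650.25$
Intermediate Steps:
$z{\left(L,Q \right)} = \frac{L + Q}{2 Q}$
$660 + z{\left(15,-30 \right)} \left(\left(-3\right) 13\right) = 660 + \frac{15 - 30}{2 \left(-30\right)} \left(\left(-3\right) 13\right) = 660 + \frac{1}{2} \left(- \frac{1}{30}\right) \left(-15\right) \left(-39\right) = 660 + \frac{1}{4} \left(-39\right) = 660 - \frac{39}{4} = \frac{2601}{4}$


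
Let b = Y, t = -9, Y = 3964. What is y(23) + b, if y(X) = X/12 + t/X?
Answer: 1094485/276 ≈ 3965.5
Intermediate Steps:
b = 3964
y(X) = -9/X + X/12 (y(X) = X/12 - 9/X = -9/X + X/12)
y(23) + b = (-9/23 + (1/12)*23) + 3964 = (-9*1/23 + 23/12) + 3964 = (-9/23 + 23/12) + 3964 = 421/276 + 3964 = 1094485/276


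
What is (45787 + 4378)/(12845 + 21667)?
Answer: 50165/34512 ≈ 1.4536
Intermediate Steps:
(45787 + 4378)/(12845 + 21667) = 50165/34512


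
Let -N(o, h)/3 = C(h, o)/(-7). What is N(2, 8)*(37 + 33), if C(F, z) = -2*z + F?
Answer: 120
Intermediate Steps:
C(F, z) = F - 2*z
N(o, h) = -6*o/7 + 3*h/7 (N(o, h) = -3*(h - 2*o)/(-7) = -3*(h - 2*o)*(-1)/7 = -3*(-h/7 + 2*o/7) = -6*o/7 + 3*h/7)
N(2, 8)*(37 + 33) = (-6/7*2 + (3/7)*8)*(37 + 33) = (-12/7 + 24/7)*70 = (12/7)*70 = 120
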